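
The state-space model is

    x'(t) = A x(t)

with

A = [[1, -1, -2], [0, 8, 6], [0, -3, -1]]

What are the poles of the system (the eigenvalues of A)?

det(sI - A) = s^3 - (tr A)s^2 + (M11 + M22 + M33)s - det A, where Mii is the 2×2 principal minor of A obtained by deleting row i and column i.
tr A = 1 + 8 + (-1) = 8; M11 = 8·(-1) - 6·(-3) = -8 - (-18) = 10; M22 = 1·(-1) - (-2)·0 = -1 - 0 = -1; M33 = 1·8 - (-1)·0 = 8 - 0 = 8; sum of minors = 17.
det A = 1·(8·(-1) - 6·(-3)) - (-1)·(0·(-1) - 6·0) + (-2)·(0·(-3) - 8·0) = 1·10 - (-1)·0 + (-2)·0 = 10.
So p(s) = det(sI - A) = s^3 - 8s^2 + 17s - 10.
Rational-root test: any integer root divides -10. Testing small divisors, s = 1 works: p(1) = 1 + (-8) + 17 + (-10) = 0, so (s - 1) is a factor.
Dividing, p(s) = (s - 1)(s^2 - 7s + 10).
Factor s^2 - 7s + 10: two numbers with sum 7 and product 10 are 5 and 2, so s^2 - 7s + 10 = (s - 5)(s - 2).
Hence p(s) = (s - 5) (s - 2) (s - 1), with roots 1, 2, 5.
At least one eigenvalue has non-negative real part, so the system is not asymptotically stable.

1, 2, 5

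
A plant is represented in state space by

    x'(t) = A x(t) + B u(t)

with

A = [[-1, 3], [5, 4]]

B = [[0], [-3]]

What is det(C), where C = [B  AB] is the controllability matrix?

AB = [[-9], [-12]]
Controllability matrix C = [B  AB] = [[0, -9], [-3, -12]]
det(C) = 0·(-12) - (-9)·(-3) = 0 - 27 = -27
Since det(C) ≠ 0, rank(C) = 2 and the system is completely controllable.

-27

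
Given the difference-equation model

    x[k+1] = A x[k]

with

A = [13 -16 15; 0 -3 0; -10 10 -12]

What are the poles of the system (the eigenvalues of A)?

-3, -2, 3

det(zI - A) = z^3 - (tr A)z^2 + (M11 + M22 + M33)z - det A, where Mii is the 2×2 principal minor of A obtained by deleting row i and column i.
tr A = 13 + (-3) + (-12) = -2; M11 = (-3)·(-12) - 0·10 = 36 - 0 = 36; M22 = 13·(-12) - 15·(-10) = -156 - (-150) = -6; M33 = 13·(-3) - (-16)·0 = -39 - 0 = -39; sum of minors = -9.
det A = 13·((-3)·(-12) - 0·10) - (-16)·(0·(-12) - 0·(-10)) + 15·(0·10 - (-3)·(-10)) = 13·36 - (-16)·0 + 15·(-30) = 18.
So p(z) = det(zI - A) = z^3 + 2z^2 - 9z - 18.
Rational-root test: any integer root divides -18. Testing small divisors, z = -2 works: p(-2) = -8 + 8 + 18 + (-18) = 0, so (z + 2) is a factor.
Dividing, p(z) = (z + 2)(z^2 - 9).
Factor z^2 - 9: two numbers with sum 0 and product -9 are 3 and -3, so z^2 - 9 = (z - 3)(z + 3).
Hence p(z) = (z - 3) (z + 2) (z + 3), with roots -3, -2, 3.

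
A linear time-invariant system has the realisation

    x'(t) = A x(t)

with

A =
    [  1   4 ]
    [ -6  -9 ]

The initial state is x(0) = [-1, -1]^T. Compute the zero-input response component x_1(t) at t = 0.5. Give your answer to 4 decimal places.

-0.7873

det(sI - A) = s^2 - (tr A)s + det A, with tr A = 1 + (-9) = -8 and det A = 1·(-9) - 4·(-6) = -9 - (-24) = 15.
So p(s) = det(sI - A) = s^2 + 8s + 15.
Factor s^2 + 8s + 15: two numbers with sum -8 and product 15 are -3 and -5, so s^2 + 8s + 15 = (s + 3)(s + 5).
Hence p(s) = (s + 3) (s + 5), with roots -5, -3.
The eigenvalues -5, -3 are distinct and real, so A is diagonalisable and x(t) = e^{At} x(0) = V diag(e^{λ_i t}) V^{-1} x(0), where the columns of V are the eigenvectors.
λ = -5: A - (-5)I = [[6, 4], [-6, -4]]. Row 1 gives 6·v1 + 4·v2 = 0, so take v_1 = [-2, 3]^T.
λ = -3: A - (-3)I = [[4, 4], [-6, -6]]. Row 1 gives 4·v1 + 4·v2 = 0, so take v_2 = [1, -1]^T.
V = [v_1 v_2] = [[-2, 1], [3, -1]] has det V = -1, so V^{-1} = adj(V)/det V = [[1, 1], [3, 2]].
Modal coordinates z(0) = V^{-1} x(0): 1·(-1) + 1·(-1) = -2; 3·(-1) + 2·(-1) = -5; so z(0) = [-2, -5]^T.
x_1(t) = Σ_i (v_i)_1 · z_i(0) · e^{λ_i t} (row 1 of V times the modal terms).
x_1(0.5) = (-2)·(-2)·e^{-5·0.5} + 1·(-5)·e^{-3·0.5} = 4·0.082085 + (-5)·0.223130 = -0.7873.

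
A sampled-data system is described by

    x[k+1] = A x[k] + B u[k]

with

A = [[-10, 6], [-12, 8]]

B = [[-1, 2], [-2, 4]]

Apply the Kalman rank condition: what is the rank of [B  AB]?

1

AB = [[-2, 4], [-4, 8]]
Controllability matrix C = [B  AB] = [[-1, 2, -2, 4], [-2, 4, -4, 8]]
Every column of C is a scalar multiple of column 1 = [-1, -2] (multipliers 1, -2, 2, -4), so the columns span a one-dimensional space.
C ≠ 0, hence rank(C) = 1.
rank(C) = 1 < n = 2, so the pair (A, B) is not completely controllable.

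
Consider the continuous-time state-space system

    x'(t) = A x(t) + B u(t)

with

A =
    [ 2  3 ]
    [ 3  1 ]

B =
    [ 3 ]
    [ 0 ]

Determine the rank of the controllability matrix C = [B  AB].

AB = [[6], [9]]
Controllability matrix C = [B  AB] = [[3, 6], [0, 9]]
det(C) = 3·9 - 6·0 = 27 - 0 = 27 ≠ 0, so rank(C) = 2.
rank(C) = 2 = n, so the pair (A, B) is completely controllable.

2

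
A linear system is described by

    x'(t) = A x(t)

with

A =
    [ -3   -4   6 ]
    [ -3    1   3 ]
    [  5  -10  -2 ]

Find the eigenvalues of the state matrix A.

-5, -2, 3

det(sI - A) = s^3 - (tr A)s^2 + (M11 + M22 + M33)s - det A, where Mii is the 2×2 principal minor of A obtained by deleting row i and column i.
tr A = (-3) + 1 + (-2) = -4; M11 = 1·(-2) - 3·(-10) = -2 - (-30) = 28; M22 = (-3)·(-2) - 6·5 = 6 - 30 = -24; M33 = (-3)·1 - (-4)·(-3) = -3 - 12 = -15; sum of minors = -11.
det A = (-3)·(1·(-2) - 3·(-10)) - (-4)·((-3)·(-2) - 3·5) + 6·((-3)·(-10) - 1·5) = (-3)·28 - (-4)·(-9) + 6·25 = 30.
So p(s) = det(sI - A) = s^3 + 4s^2 - 11s - 30.
Rational-root test: any integer root divides -30. Testing small divisors, s = -2 works: p(-2) = -8 + 16 + 22 + (-30) = 0, so (s + 2) is a factor.
Dividing, p(s) = (s + 2)(s^2 + 2s - 15).
Factor s^2 + 2s - 15: two numbers with sum -2 and product -15 are 3 and -5, so s^2 + 2s - 15 = (s - 3)(s + 5).
Hence p(s) = (s - 3) (s + 2) (s + 5), with roots -5, -2, 3.
At least one eigenvalue has non-negative real part, so the system is not asymptotically stable.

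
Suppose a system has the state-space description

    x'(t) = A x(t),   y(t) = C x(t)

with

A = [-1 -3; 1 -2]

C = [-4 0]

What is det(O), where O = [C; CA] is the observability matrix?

CA = [[4, 12]]
Observability matrix O = [C; CA] = [[-4, 0], [4, 12]]
det(O) = (-4)·12 - 0·4 = -48 - 0 = -48
Since det(O) ≠ 0, rank(O) = 2 and the system is completely observable.

-48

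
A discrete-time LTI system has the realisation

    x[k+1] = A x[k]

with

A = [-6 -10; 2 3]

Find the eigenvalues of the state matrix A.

det(zI - A) = z^2 - (tr A)z + det A, with tr A = (-6) + 3 = -3 and det A = (-6)·3 - (-10)·2 = -18 - (-20) = 2.
So p(z) = det(zI - A) = z^2 + 3z + 2.
Factor z^2 + 3z + 2: two numbers with sum -3 and product 2 are -1 and -2, so z^2 + 3z + 2 = (z + 1)(z + 2).
Hence p(z) = (z + 1) (z + 2), with roots -2, -1.

-2, -1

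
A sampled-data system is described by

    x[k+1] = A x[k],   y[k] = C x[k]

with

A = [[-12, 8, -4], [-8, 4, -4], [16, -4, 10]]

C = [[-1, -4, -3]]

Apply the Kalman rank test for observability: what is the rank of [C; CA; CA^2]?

2

CA = [[-4, -12, -10]]
CA^2 = [[-16, -40, -36]]
Observability matrix O = [C; CA; CA^2] = [[-1, -4, -3], [-4, -12, -10], [-16, -40, -36]]
The columns c1, c2, c3 of O are linearly dependent: -2·c1 - c2 + 2·c3 = 0 (check each entry), so rank(O) ≤ 2.
The 2×2 minor from rows 1, 2, columns 1, 2 is (-1)·(-12) - (-4)·(-4) = 12 - 16 = -4 ≠ 0, so rank(O) = 2.
rank(O) = 2 < n = 3, so the pair (A, C) is not completely observable.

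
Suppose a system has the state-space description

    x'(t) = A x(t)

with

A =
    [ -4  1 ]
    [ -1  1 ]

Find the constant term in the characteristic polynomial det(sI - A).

-3

For a 2×2 matrix, det(sI - A) = s^2 - (tr A)s + det A.
tr A = -3, det A = -3.
So p(s) = s^2 + 3s - 3.
The constant term is -3.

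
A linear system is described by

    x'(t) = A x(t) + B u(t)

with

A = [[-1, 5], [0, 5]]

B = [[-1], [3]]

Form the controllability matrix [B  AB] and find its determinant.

-63

AB = [[16], [15]]
Controllability matrix C = [B  AB] = [[-1, 16], [3, 15]]
det(C) = (-1)·15 - 16·3 = -15 - 48 = -63
Since det(C) ≠ 0, rank(C) = 2 and the system is completely controllable.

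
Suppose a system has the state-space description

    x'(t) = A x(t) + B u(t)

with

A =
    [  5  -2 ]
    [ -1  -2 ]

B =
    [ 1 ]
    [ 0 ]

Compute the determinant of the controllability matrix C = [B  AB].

-1

AB = [[5], [-1]]
Controllability matrix C = [B  AB] = [[1, 5], [0, -1]]
det(C) = 1·(-1) - 5·0 = -1 - 0 = -1
Since det(C) ≠ 0, rank(C) = 2 and the system is completely controllable.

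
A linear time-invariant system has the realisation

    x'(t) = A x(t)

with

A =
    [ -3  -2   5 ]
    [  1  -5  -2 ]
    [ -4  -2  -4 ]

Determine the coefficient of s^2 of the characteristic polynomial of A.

Expand det(sI - A) for the 3×3 matrix.
p(s) = s^3 + 12s^2 + 65s + 182.
(Check: constant term = det(-A) = (-1)^3 det A = 182; coefficient of s^2 = -tr A = 12.)
The coefficient of s^2 is 12.

12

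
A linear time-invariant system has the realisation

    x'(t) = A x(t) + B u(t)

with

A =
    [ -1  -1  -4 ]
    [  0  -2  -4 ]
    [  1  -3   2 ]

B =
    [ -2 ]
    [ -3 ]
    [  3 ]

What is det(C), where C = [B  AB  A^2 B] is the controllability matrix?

286

AB = [[-7], [-6], [13]]
A^2B = [[-39], [-40], [37]]
Controllability matrix C = [B  AB  A^2B] = [[-2, -7, -39], [-3, -6, -40], [3, 13, 37]]
Expanding along the first row, det(C) = (-2)·((-6)·37 - (-40)·13) - (-7)·((-3)·37 - (-40)·3) + (-39)·((-3)·13 - (-6)·3) = (-2)·298 - (-7)·9 + (-39)·(-21) = 286
Since det(C) ≠ 0, rank(C) = 3 and the system is completely controllable.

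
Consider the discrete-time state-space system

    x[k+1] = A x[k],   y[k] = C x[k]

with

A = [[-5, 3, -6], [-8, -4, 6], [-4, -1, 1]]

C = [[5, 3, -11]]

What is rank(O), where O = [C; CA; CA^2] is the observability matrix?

CA = [[-5, 14, -23]]
CA^2 = [[5, -48, 91]]
Observability matrix O = [C; CA; CA^2] = [[5, 3, -11], [-5, 14, -23], [5, -48, 91]]
The columns c1, c2, c3 of O are linearly dependent: c1 + 2·c2 + c3 = 0 (check each entry), so rank(O) ≤ 2.
The 2×2 minor from rows 1, 2, columns 1, 2 is 5·14 - 3·(-5) = 70 - (-15) = 85 ≠ 0, so rank(O) = 2.
rank(O) = 2 < n = 3, so the pair (A, C) is not completely observable.

2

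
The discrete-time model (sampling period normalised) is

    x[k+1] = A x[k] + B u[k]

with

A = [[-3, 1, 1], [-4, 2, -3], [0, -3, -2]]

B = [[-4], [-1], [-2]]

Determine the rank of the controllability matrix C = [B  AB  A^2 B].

3

AB = [[9], [20], [7]]
A^2B = [[0], [-17], [-74]]
Controllability matrix C = [B  AB  A^2B] = [[-4, 9, 0], [-1, 20, -17], [-2, 7, -74]]
det(C) = (-4)·(20·(-74) - (-17)·7) - 9·((-1)·(-74) - (-17)·(-2)) + 0·((-1)·7 - 20·(-2)) = (-4)·(-1361) - 9·40 + 0·33 = 5084 ≠ 0, so rank(C) = 3.
rank(C) = 3 = n, so the pair (A, B) is completely controllable.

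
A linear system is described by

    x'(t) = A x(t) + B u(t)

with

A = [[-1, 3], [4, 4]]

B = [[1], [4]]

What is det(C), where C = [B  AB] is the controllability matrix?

AB = [[11], [20]]
Controllability matrix C = [B  AB] = [[1, 11], [4, 20]]
det(C) = 1·20 - 11·4 = 20 - 44 = -24
Since det(C) ≠ 0, rank(C) = 2 and the system is completely controllable.

-24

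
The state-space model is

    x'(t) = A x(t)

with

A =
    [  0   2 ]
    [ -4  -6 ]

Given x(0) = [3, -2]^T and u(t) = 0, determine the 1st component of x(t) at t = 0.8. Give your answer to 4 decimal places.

0.7668

det(sI - A) = s^2 - (tr A)s + det A, with tr A = 0 + (-6) = -6 and det A = 0·(-6) - 2·(-4) = 0 - (-8) = 8.
So p(s) = det(sI - A) = s^2 + 6s + 8.
Factor s^2 + 6s + 8: two numbers with sum -6 and product 8 are -2 and -4, so s^2 + 6s + 8 = (s + 2)(s + 4).
Hence p(s) = (s + 2) (s + 4), with roots -4, -2.
The eigenvalues -4, -2 are distinct and real, so A is diagonalisable and x(t) = e^{At} x(0) = V diag(e^{λ_i t}) V^{-1} x(0), where the columns of V are the eigenvectors.
λ = -4: A - (-4)I = [[4, 2], [-4, -2]]. Row 1 gives 4·v1 + 2·v2 = 0, so take v_1 = [1, -2]^T.
λ = -2: A - (-2)I = [[2, 2], [-4, -4]]. Row 1 gives 2·v1 + 2·v2 = 0, so take v_2 = [-1, 1]^T.
V = [v_1 v_2] = [[1, -1], [-2, 1]] has det V = -1, so V^{-1} = adj(V)/det V = [[-1, -1], [-2, -1]].
Modal coordinates z(0) = V^{-1} x(0): (-1)·3 + (-1)·(-2) = -1; (-2)·3 + (-1)·(-2) = -4; so z(0) = [-1, -4]^T.
x_1(t) = Σ_i (v_i)_1 · z_i(0) · e^{λ_i t} (row 1 of V times the modal terms).
x_1(0.8) = 1·(-1)·e^{-4·0.8} + (-1)·(-4)·e^{-2·0.8} = (-1)·0.040762 + 4·0.201897 = 0.7668.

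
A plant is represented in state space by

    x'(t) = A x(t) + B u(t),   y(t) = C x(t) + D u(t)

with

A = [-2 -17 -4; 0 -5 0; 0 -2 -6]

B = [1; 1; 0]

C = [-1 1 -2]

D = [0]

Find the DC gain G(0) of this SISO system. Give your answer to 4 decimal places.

1.4000

G(0) = C(-A)^{-1}B + D = -C A^{-1} B + D.
det A = -60, so A^{-1} = (1/-60)·adj(A) = [[-1/2, 47/30, 1/3], [0, -1/5, 0], [0, 1/15, -1/6]]
A^{-1} B = [16/15, -1/5, 1/15]^T
C A^{-1} B = -7/5
G(0) = D - C A^{-1} B = 0 - (-7/5) = 7/5 ≈ 1.4000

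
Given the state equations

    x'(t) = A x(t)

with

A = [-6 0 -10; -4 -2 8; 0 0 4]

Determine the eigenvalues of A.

det(sI - A) = s^3 - (tr A)s^2 + (M11 + M22 + M33)s - det A, where Mii is the 2×2 principal minor of A obtained by deleting row i and column i.
tr A = (-6) + (-2) + 4 = -4; M11 = (-2)·4 - 8·0 = -8 - 0 = -8; M22 = (-6)·4 - (-10)·0 = -24 - 0 = -24; M33 = (-6)·(-2) - 0·(-4) = 12 - 0 = 12; sum of minors = -20.
det A = (-6)·((-2)·4 - 8·0) - 0·((-4)·4 - 8·0) + (-10)·((-4)·0 - (-2)·0) = (-6)·(-8) - 0·(-16) + (-10)·0 = 48.
So p(s) = det(sI - A) = s^3 + 4s^2 - 20s - 48.
Rational-root test: any integer root divides -48. Testing small divisors, s = -2 works: p(-2) = -8 + 16 + 40 + (-48) = 0, so (s + 2) is a factor.
Dividing, p(s) = (s + 2)(s^2 + 2s - 24).
Factor s^2 + 2s - 24: two numbers with sum -2 and product -24 are 4 and -6, so s^2 + 2s - 24 = (s - 4)(s + 6).
Hence p(s) = (s - 4) (s + 2) (s + 6), with roots -6, -2, 4.
At least one eigenvalue has non-negative real part, so the system is not asymptotically stable.

-6, -2, 4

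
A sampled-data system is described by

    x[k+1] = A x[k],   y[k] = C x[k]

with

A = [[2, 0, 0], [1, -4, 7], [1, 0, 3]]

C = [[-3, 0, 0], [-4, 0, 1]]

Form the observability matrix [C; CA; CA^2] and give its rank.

CA = [[-6, 0, 0], [-7, 0, 3]]
CA^2 = [[-12, 0, 0], [-11, 0, 9]]
Observability matrix O = [C; CA; CA^2] = [[-3, 0, 0], [-4, 0, 1], [-6, 0, 0], [-7, 0, 3], [-12, 0, 0], [-11, 0, 9]]
Column 2 of O is identically zero, so rank(O) ≤ 2.
The 2×2 minor from rows 1, 2, columns 1, 3 is (-3)·1 - 0·(-4) = -3 - 0 = -3 ≠ 0, so rank(O) = 2.
rank(O) = 2 < n = 3, so the pair (A, C) is not completely observable.

2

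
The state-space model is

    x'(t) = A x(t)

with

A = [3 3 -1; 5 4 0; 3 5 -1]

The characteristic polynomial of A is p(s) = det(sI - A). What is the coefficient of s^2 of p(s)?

-6

Expand det(sI - A) for the 3×3 matrix.
p(s) = s^3 - 6s^2 - 7s + 10.
(Check: constant term = det(-A) = (-1)^3 det A = 10; coefficient of s^2 = -tr A = -6.)
The coefficient of s^2 is -6.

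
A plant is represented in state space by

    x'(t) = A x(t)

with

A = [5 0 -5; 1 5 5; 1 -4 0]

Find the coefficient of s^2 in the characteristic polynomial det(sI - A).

-10

Expand det(sI - A) for the 3×3 matrix.
p(s) = s^3 - 10s^2 + 50s - 145.
(Check: constant term = det(-A) = (-1)^3 det A = -145; coefficient of s^2 = -tr A = -10.)
The coefficient of s^2 is -10.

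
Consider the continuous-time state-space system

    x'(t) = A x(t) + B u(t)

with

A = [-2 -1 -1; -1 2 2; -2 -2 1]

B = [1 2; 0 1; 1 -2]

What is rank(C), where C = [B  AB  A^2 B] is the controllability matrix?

3

AB = [[-3, -3], [1, -4], [-1, -8]]
A^2B = [[6, 18], [3, -21], [3, 6]]
Controllability matrix C = [B  AB  A^2B] = [[1, 2, -3, -3, 6, 18], [0, 1, 1, -4, 3, -21], [1, -2, -1, -8, 3, 6]]
Take the 3×3 submatrix of C formed by columns 1, 2, 3: [[1, 2, -3], [0, 1, 1], [1, -2, -1]]. Its determinant is 1·(1·(-1) - 1·(-2)) - 2·(0·(-1) - 1·1) + (-3)·(0·(-2) - 1·1) = 1·1 - 2·(-1) + (-3)·(-1) = 6 ≠ 0.
So rank(C) ≥ 3; since C has 3 rows, rank(C) = 3.
rank(C) = 3 = n, so the pair (A, B) is completely controllable.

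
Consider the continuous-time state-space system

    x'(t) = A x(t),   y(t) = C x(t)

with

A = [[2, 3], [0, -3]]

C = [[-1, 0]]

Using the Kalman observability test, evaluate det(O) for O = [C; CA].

3

CA = [[-2, -3]]
Observability matrix O = [C; CA] = [[-1, 0], [-2, -3]]
det(O) = (-1)·(-3) - 0·(-2) = 3 - 0 = 3
Since det(O) ≠ 0, rank(O) = 2 and the system is completely observable.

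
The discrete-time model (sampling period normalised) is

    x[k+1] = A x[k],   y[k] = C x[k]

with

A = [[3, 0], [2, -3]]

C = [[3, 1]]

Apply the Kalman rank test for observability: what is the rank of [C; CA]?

CA = [[11, -3]]
Observability matrix O = [C; CA] = [[3, 1], [11, -3]]
det(O) = 3·(-3) - 1·11 = -9 - 11 = -20 ≠ 0, so rank(O) = 2.
rank(O) = 2 = n, so the pair (A, C) is completely observable.

2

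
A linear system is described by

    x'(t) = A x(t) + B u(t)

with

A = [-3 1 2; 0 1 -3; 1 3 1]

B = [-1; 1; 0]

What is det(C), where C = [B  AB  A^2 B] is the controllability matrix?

AB = [[4], [1], [2]]
A^2B = [[-7], [-5], [9]]
Controllability matrix C = [B  AB  A^2B] = [[-1, 4, -7], [1, 1, -5], [0, 2, 9]]
Expanding along the first row, det(C) = (-1)·(1·9 - (-5)·2) - 4·(1·9 - (-5)·0) + (-7)·(1·2 - 1·0) = (-1)·19 - 4·9 + (-7)·2 = -69
Since det(C) ≠ 0, rank(C) = 3 and the system is completely controllable.

-69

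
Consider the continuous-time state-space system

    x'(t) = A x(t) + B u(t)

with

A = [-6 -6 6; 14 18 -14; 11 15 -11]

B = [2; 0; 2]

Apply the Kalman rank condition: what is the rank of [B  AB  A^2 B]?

1

AB = [[0], [0], [0]]
A^2B = [[0], [0], [0]]
Controllability matrix C = [B  AB  A^2B] = [[2, 0, 0], [0, 0, 0], [2, 0, 0]]
Every column of C is a scalar multiple of column 1 = [2, 0, 2] (multipliers 1, 0, 0), so the columns span a one-dimensional space.
C ≠ 0, hence rank(C) = 1.
rank(C) = 1 < n = 3, so the pair (A, B) is not completely controllable.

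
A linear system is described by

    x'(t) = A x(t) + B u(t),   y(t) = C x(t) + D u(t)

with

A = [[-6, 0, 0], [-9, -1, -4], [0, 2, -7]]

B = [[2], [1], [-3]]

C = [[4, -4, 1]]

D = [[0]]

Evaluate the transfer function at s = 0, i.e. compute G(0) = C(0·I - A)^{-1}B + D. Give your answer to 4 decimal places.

G(0) = C(-A)^{-1}B + D = -C A^{-1} B + D.
det A = -90, so A^{-1} = (1/-90)·adj(A) = [[-1/6, 0, 0], [7/10, -7/15, 4/15], [1/5, -2/15, -1/15]]
A^{-1} B = [-1/3, 2/15, 7/15]^T
C A^{-1} B = -7/5
G(0) = D - C A^{-1} B = 0 - (-7/5) = 7/5 ≈ 1.4000

1.4000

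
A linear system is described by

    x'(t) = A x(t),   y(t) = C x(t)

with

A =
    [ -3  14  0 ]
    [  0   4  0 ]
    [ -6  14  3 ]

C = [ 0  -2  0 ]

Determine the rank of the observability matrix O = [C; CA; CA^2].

1

CA = [[0, -8, 0]]
CA^2 = [[0, -32, 0]]
Observability matrix O = [C; CA; CA^2] = [[0, -2, 0], [0, -8, 0], [0, -32, 0]]
Every row of O is a scalar multiple of row 1 = [0, -2, 0] (multipliers 1, 4, 16), so the rows span a one-dimensional space.
O ≠ 0, hence rank(O) = 1.
rank(O) = 1 < n = 3, so the pair (A, C) is not completely observable.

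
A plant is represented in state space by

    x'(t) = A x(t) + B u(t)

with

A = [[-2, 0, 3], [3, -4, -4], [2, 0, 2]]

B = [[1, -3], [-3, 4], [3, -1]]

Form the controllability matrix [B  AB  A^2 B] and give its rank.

AB = [[7, 3], [3, -21], [8, -8]]
A^2B = [[10, -30], [-23, 125], [30, -10]]
Controllability matrix C = [B  AB  A^2B] = [[1, -3, 7, 3, 10, -30], [-3, 4, 3, -21, -23, 125], [3, -1, 8, -8, 30, -10]]
Take the 3×3 submatrix of C formed by columns 1, 2, 3: [[1, -3, 7], [-3, 4, 3], [3, -1, 8]]. Its determinant is 1·(4·8 - 3·(-1)) - (-3)·((-3)·8 - 3·3) + 7·((-3)·(-1) - 4·3) = 1·35 - (-3)·(-33) + 7·(-9) = -127 ≠ 0.
So rank(C) ≥ 3; since C has 3 rows, rank(C) = 3.
rank(C) = 3 = n, so the pair (A, B) is completely controllable.

3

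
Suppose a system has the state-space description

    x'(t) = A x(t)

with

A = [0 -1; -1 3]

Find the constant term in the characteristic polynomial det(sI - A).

For a 2×2 matrix, det(sI - A) = s^2 - (tr A)s + det A.
tr A = 3, det A = -1.
So p(s) = s^2 - 3s - 1.
The constant term is -1.

-1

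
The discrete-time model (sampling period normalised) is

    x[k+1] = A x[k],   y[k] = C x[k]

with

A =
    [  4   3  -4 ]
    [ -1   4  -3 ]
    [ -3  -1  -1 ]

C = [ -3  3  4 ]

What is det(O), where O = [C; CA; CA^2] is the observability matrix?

18628

CA = [[-27, -1, -1]]
CA^2 = [[-104, -84, 112]]
Observability matrix O = [C; CA; CA^2] = [[-3, 3, 4], [-27, -1, -1], [-104, -84, 112]]
Expanding along the first row, det(O) = (-3)·((-1)·112 - (-1)·(-84)) - 3·((-27)·112 - (-1)·(-104)) + 4·((-27)·(-84) - (-1)·(-104)) = (-3)·(-196) - 3·(-3128) + 4·2164 = 18628
Since det(O) ≠ 0, rank(O) = 3 and the system is completely observable.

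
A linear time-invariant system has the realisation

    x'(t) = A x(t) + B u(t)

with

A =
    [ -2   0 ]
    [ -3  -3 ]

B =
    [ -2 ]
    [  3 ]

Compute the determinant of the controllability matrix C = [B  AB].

-6

AB = [[4], [-3]]
Controllability matrix C = [B  AB] = [[-2, 4], [3, -3]]
det(C) = (-2)·(-3) - 4·3 = 6 - 12 = -6
Since det(C) ≠ 0, rank(C) = 2 and the system is completely controllable.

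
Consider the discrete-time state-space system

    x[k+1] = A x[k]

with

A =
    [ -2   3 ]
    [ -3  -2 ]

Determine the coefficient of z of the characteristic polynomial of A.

For a 2×2 matrix, det(zI - A) = z^2 - (tr A)z + det A.
tr A = -4, det A = 13.
So p(z) = z^2 + 4z + 13.
The coefficient of z is 4.

4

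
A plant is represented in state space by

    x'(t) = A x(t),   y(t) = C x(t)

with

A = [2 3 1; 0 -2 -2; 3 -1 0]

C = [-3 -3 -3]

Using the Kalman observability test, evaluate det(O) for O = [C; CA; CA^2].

-1728

CA = [[-15, 0, 3]]
CA^2 = [[-21, -48, -15]]
Observability matrix O = [C; CA; CA^2] = [[-3, -3, -3], [-15, 0, 3], [-21, -48, -15]]
Expanding along the first row, det(O) = (-3)·(0·(-15) - 3·(-48)) - (-3)·((-15)·(-15) - 3·(-21)) + (-3)·((-15)·(-48) - 0·(-21)) = (-3)·144 - (-3)·288 + (-3)·720 = -1728
Since det(O) ≠ 0, rank(O) = 3 and the system is completely observable.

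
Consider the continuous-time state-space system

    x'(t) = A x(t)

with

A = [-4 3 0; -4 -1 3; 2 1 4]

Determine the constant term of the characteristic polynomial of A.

Expand det(sI - A) for the 3×3 matrix.
p(s) = s^3 + s^2 - 7s - 94.
(Check: constant term = det(-A) = (-1)^3 det A = -94; coefficient of s^2 = -tr A = 1.)
The constant term is -94.

-94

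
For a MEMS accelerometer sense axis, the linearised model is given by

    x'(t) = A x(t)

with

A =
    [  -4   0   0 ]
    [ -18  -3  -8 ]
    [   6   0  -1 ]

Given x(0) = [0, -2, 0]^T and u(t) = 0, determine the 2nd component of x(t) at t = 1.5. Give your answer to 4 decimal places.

det(sI - A) = s^3 - (tr A)s^2 + (M11 + M22 + M33)s - det A, where Mii is the 2×2 principal minor of A obtained by deleting row i and column i.
tr A = (-4) + (-3) + (-1) = -8; M11 = (-3)·(-1) - (-8)·0 = 3 - 0 = 3; M22 = (-4)·(-1) - 0·6 = 4 - 0 = 4; M33 = (-4)·(-3) - 0·(-18) = 12 - 0 = 12; sum of minors = 19.
det A = (-4)·((-3)·(-1) - (-8)·0) - 0·((-18)·(-1) - (-8)·6) + 0·((-18)·0 - (-3)·6) = (-4)·3 - 0·66 + 0·18 = -12.
So p(s) = det(sI - A) = s^3 + 8s^2 + 19s + 12.
Rational-root test: any integer root divides 12. Testing small divisors, s = -1 works: p(-1) = -1 + 8 + (-19) + 12 = 0, so (s + 1) is a factor.
Dividing, p(s) = (s + 1)(s^2 + 7s + 12).
Factor s^2 + 7s + 12: two numbers with sum -7 and product 12 are -3 and -4, so s^2 + 7s + 12 = (s + 3)(s + 4).
Hence p(s) = (s + 1) (s + 3) (s + 4), with roots -4, -3, -1.
The eigenvalues -4, -3, -1 are distinct and real, so A is diagonalisable and x(t) = e^{At} x(0) = V diag(e^{λ_i t}) V^{-1} x(0), where the columns of V are the eigenvectors.
λ = -4: A - (-4)I = [[0, 0, 0], [-18, 1, -8], [6, 0, 3]]. v must be orthogonal to every row; (row 2) × (row 3) = [3, 6, -6], so take v_1 = [1, 2, -2]^T.
λ = -3: A - (-3)I = [[-1, 0, 0], [-18, 0, -8], [6, 0, 2]]. v must be orthogonal to every row; (row 1) × (row 2) = [0, -8, 0], so take v_2 = [0, 1, 0]^T.
λ = -1: A - (-1)I = [[-3, 0, 0], [-18, -2, -8], [6, 0, 0]]. v must be orthogonal to every row; (row 1) × (row 2) = [0, -24, 6], so take v_3 = [0, -4, 1]^T.
V = [v_1 v_2 v_3] = [[1, 0, 0], [2, 1, -4], [-2, 0, 1]] has det V = 1, so V^{-1} = adj(V)/det V = [[1, 0, 0], [6, 1, 4], [2, 0, 1]].
Modal coordinates z(0) = V^{-1} x(0): 1·0 + 0·(-2) + 0·0 = 0; 6·0 + 1·(-2) + 4·0 = -2; 2·0 + 0·(-2) + 1·0 = 0; so z(0) = [0, -2, 0]^T.
x_2(t) = Σ_i (v_i)_2 · z_i(0) · e^{λ_i t} (row 2 of V times the modal terms).
x_2(1.5) = 2·0·e^{-4·1.5} + 1·(-2)·e^{-3·1.5} + (-4)·0·e^{-1·1.5} = 0·0.002479 + (-2)·0.011109 + 0·0.223130 = -0.0222.

-0.0222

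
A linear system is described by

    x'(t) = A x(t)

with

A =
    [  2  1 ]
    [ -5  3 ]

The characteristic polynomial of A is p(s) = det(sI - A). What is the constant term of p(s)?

11

For a 2×2 matrix, det(sI - A) = s^2 - (tr A)s + det A.
tr A = 5, det A = 11.
So p(s) = s^2 - 5s + 11.
The constant term is 11.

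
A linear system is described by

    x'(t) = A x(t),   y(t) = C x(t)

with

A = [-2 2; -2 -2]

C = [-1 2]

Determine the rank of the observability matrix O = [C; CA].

2

CA = [[-2, -6]]
Observability matrix O = [C; CA] = [[-1, 2], [-2, -6]]
det(O) = (-1)·(-6) - 2·(-2) = 6 - (-4) = 10 ≠ 0, so rank(O) = 2.
rank(O) = 2 = n, so the pair (A, C) is completely observable.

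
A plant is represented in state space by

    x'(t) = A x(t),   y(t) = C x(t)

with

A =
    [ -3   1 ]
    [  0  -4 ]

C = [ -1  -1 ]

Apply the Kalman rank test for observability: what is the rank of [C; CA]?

CA = [[3, 3]]
Observability matrix O = [C; CA] = [[-1, -1], [3, 3]]
Every row of O is a scalar multiple of row 1 = [-1, -1] (multipliers 1, -3), so the rows span a one-dimensional space.
O ≠ 0, hence rank(O) = 1.
rank(O) = 1 < n = 2, so the pair (A, C) is not completely observable.

1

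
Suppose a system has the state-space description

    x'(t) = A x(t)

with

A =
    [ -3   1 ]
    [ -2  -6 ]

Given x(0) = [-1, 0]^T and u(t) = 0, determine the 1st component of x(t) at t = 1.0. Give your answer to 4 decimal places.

-0.0299

det(sI - A) = s^2 - (tr A)s + det A, with tr A = (-3) + (-6) = -9 and det A = (-3)·(-6) - 1·(-2) = 18 - (-2) = 20.
So p(s) = det(sI - A) = s^2 + 9s + 20.
Factor s^2 + 9s + 20: two numbers with sum -9 and product 20 are -4 and -5, so s^2 + 9s + 20 = (s + 4)(s + 5).
Hence p(s) = (s + 4) (s + 5), with roots -5, -4.
The eigenvalues -5, -4 are distinct and real, so A is diagonalisable and x(t) = e^{At} x(0) = V diag(e^{λ_i t}) V^{-1} x(0), where the columns of V are the eigenvectors.
λ = -5: A - (-5)I = [[2, 1], [-2, -1]]. Row 1 gives 2·v1 + 1·v2 = 0, so take v_1 = [-1, 2]^T.
λ = -4: A - (-4)I = [[1, 1], [-2, -2]]. Row 1 gives 1·v1 + 1·v2 = 0, so take v_2 = [1, -1]^T.
V = [v_1 v_2] = [[-1, 1], [2, -1]] has det V = -1, so V^{-1} = adj(V)/det V = [[1, 1], [2, 1]].
Modal coordinates z(0) = V^{-1} x(0): 1·(-1) + 1·0 = -1; 2·(-1) + 1·0 = -2; so z(0) = [-1, -2]^T.
x_1(t) = Σ_i (v_i)_1 · z_i(0) · e^{λ_i t} (row 1 of V times the modal terms).
x_1(1.0) = (-1)·(-1)·e^{-5·1.0} + 1·(-2)·e^{-4·1.0} = 1·0.006738 + (-2)·0.018316 = -0.0299.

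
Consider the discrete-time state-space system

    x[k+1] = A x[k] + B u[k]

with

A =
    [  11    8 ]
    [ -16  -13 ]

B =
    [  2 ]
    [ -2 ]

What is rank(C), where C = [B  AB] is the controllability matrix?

AB = [[6], [-6]]
Controllability matrix C = [B  AB] = [[2, 6], [-2, -6]]
Every column of C is a scalar multiple of column 1 = [2, -2] (multipliers 1, 3), so the columns span a one-dimensional space.
C ≠ 0, hence rank(C) = 1.
rank(C) = 1 < n = 2, so the pair (A, B) is not completely controllable.

1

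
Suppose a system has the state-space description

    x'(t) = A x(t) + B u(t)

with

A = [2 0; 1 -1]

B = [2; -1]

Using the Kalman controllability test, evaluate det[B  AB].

10

AB = [[4], [3]]
Controllability matrix C = [B  AB] = [[2, 4], [-1, 3]]
det(C) = 2·3 - 4·(-1) = 6 - (-4) = 10
Since det(C) ≠ 0, rank(C) = 2 and the system is completely controllable.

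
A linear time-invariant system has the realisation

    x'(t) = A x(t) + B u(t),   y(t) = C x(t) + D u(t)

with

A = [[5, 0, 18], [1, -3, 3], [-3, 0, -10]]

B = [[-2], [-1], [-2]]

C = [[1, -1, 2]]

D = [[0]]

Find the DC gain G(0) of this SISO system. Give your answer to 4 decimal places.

G(0) = C(-A)^{-1}B + D = -C A^{-1} B + D.
det A = -12, so A^{-1} = (1/-12)·adj(A) = [[-5/2, 0, -9/2], [-1/12, -1/3, -1/4], [3/4, 0, 5/4]]
A^{-1} B = [14, 1, -4]^T
C A^{-1} B = 5
G(0) = D - C A^{-1} B = 0 - (5) = -5

-5.0000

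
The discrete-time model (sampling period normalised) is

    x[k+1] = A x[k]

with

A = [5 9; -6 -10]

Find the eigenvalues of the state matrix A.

det(zI - A) = z^2 - (tr A)z + det A, with tr A = 5 + (-10) = -5 and det A = 5·(-10) - 9·(-6) = -50 - (-54) = 4.
So p(z) = det(zI - A) = z^2 + 5z + 4.
Factor z^2 + 5z + 4: two numbers with sum -5 and product 4 are -1 and -4, so z^2 + 5z + 4 = (z + 1)(z + 4).
Hence p(z) = (z + 1) (z + 4), with roots -4, -1.

-4, -1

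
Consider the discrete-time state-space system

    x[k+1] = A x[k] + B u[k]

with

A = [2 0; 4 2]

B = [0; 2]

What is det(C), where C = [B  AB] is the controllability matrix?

0

AB = [[0], [4]]
Controllability matrix C = [B  AB] = [[0, 0], [2, 4]]
det(C) = 0·4 - 0·2 = 0 - 0 = 0
Since det(C) = 0, rank(C) < 2 and the system is not completely controllable.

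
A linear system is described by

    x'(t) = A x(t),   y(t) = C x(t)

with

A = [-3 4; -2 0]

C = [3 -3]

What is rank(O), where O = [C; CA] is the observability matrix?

2

CA = [[-3, 12]]
Observability matrix O = [C; CA] = [[3, -3], [-3, 12]]
det(O) = 3·12 - (-3)·(-3) = 36 - 9 = 27 ≠ 0, so rank(O) = 2.
rank(O) = 2 = n, so the pair (A, C) is completely observable.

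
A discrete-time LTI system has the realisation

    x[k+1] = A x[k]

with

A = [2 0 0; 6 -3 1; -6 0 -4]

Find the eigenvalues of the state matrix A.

det(zI - A) = z^3 - (tr A)z^2 + (M11 + M22 + M33)z - det A, where Mii is the 2×2 principal minor of A obtained by deleting row i and column i.
tr A = 2 + (-3) + (-4) = -5; M11 = (-3)·(-4) - 1·0 = 12 - 0 = 12; M22 = 2·(-4) - 0·(-6) = -8 - 0 = -8; M33 = 2·(-3) - 0·6 = -6 - 0 = -6; sum of minors = -2.
det A = 2·((-3)·(-4) - 1·0) - 0·(6·(-4) - 1·(-6)) + 0·(6·0 - (-3)·(-6)) = 2·12 - 0·(-18) + 0·(-18) = 24.
So p(z) = det(zI - A) = z^3 + 5z^2 - 2z - 24.
Rational-root test: any integer root divides -24. Testing small divisors, z = 2 works: p(2) = 8 + 20 + (-4) + (-24) = 0, so (z - 2) is a factor.
Dividing, p(z) = (z - 2)(z^2 + 7z + 12).
Factor z^2 + 7z + 12: two numbers with sum -7 and product 12 are -3 and -4, so z^2 + 7z + 12 = (z + 3)(z + 4).
Hence p(z) = (z - 2) (z + 3) (z + 4), with roots -4, -3, 2.

-4, -3, 2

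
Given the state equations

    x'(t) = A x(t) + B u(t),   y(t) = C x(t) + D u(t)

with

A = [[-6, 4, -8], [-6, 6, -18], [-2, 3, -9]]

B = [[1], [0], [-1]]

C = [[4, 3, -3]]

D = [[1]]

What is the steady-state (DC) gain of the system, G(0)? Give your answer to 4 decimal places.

9.5000

G(0) = C(-A)^{-1}B + D = -C A^{-1} B + D.
det A = -24, so A^{-1} = (1/-24)·adj(A) = [[0, -1/2, 1], [3/4, -19/12, 5/2], [1/4, -5/12, 1/2]]
A^{-1} B = [-1, -7/4, -1/4]^T
C A^{-1} B = -17/2
G(0) = D - C A^{-1} B = 1 - (-17/2) = 19/2 ≈ 9.5000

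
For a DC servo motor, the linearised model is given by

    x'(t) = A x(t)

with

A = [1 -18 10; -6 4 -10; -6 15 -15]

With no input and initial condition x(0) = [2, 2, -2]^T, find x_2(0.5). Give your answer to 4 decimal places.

3.6307

det(sI - A) = s^3 - (tr A)s^2 + (M11 + M22 + M33)s - det A, where Mii is the 2×2 principal minor of A obtained by deleting row i and column i.
tr A = 1 + 4 + (-15) = -10; M11 = 4·(-15) - (-10)·15 = -60 - (-150) = 90; M22 = 1·(-15) - 10·(-6) = -15 - (-60) = 45; M33 = 1·4 - (-18)·(-6) = 4 - 108 = -104; sum of minors = 31.
det A = 1·(4·(-15) - (-10)·15) - (-18)·((-6)·(-15) - (-10)·(-6)) + 10·((-6)·15 - 4·(-6)) = 1·90 - (-18)·30 + 10·(-66) = -30.
So p(s) = det(sI - A) = s^3 + 10s^2 + 31s + 30.
Rational-root test: any integer root divides 30. Testing small divisors, s = -2 works: p(-2) = -8 + 40 + (-62) + 30 = 0, so (s + 2) is a factor.
Dividing, p(s) = (s + 2)(s^2 + 8s + 15).
Factor s^2 + 8s + 15: two numbers with sum -8 and product 15 are -3 and -5, so s^2 + 8s + 15 = (s + 3)(s + 5).
Hence p(s) = (s + 2) (s + 3) (s + 5), with roots -5, -3, -2.
The eigenvalues -5, -3, -2 are distinct and real, so A is diagonalisable and x(t) = e^{At} x(0) = V diag(e^{λ_i t}) V^{-1} x(0), where the columns of V are the eigenvectors.
λ = -5: A - (-5)I = [[6, -18, 10], [-6, 9, -10], [-6, 15, -10]]. v must be orthogonal to every row; (row 1) × (row 2) = [90, 0, -54], so take v_1 = [-5, 0, 3]^T.
λ = -3: A - (-3)I = [[4, -18, 10], [-6, 7, -10], [-6, 15, -12]]. v must be orthogonal to every row; (row 1) × (row 2) = [110, -20, -80], so take v_2 = [11, -2, -8]^T.
λ = -2: A - (-2)I = [[3, -18, 10], [-6, 6, -10], [-6, 15, -13]]. v must be orthogonal to every row; (row 1) × (row 2) = [120, -30, -90], so take v_3 = [-4, 1, 3]^T.
V = [v_1 v_2 v_3] = [[-5, 11, -4], [0, -2, 1], [3, -8, 3]] has det V = -1, so V^{-1} = adj(V)/det V = [[-2, 1, -3], [-3, 3, -5], [-6, 7, -10]].
Modal coordinates z(0) = V^{-1} x(0): (-2)·2 + 1·2 + (-3)·(-2) = 4; (-3)·2 + 3·2 + (-5)·(-2) = 10; (-6)·2 + 7·2 + (-10)·(-2) = 22; so z(0) = [4, 10, 22]^T.
x_2(t) = Σ_i (v_i)_2 · z_i(0) · e^{λ_i t} (row 2 of V times the modal terms).
x_2(0.5) = 0·4·e^{-5·0.5} + (-2)·10·e^{-3·0.5} + 1·22·e^{-2·0.5} = 0·0.082085 + (-20)·0.223130 + 22·0.367879 = 3.6307.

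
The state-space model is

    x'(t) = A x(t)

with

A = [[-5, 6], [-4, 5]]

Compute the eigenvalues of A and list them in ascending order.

det(sI - A) = s^2 - (tr A)s + det A, with tr A = (-5) + 5 = 0 and det A = (-5)·5 - 6·(-4) = -25 - (-24) = -1.
So p(s) = det(sI - A) = s^2 - 1.
Factor s^2 - 1: two numbers with sum 0 and product -1 are 1 and -1, so s^2 - 1 = (s - 1)(s + 1).
Hence p(s) = (s - 1) (s + 1), with roots -1, 1.
At least one eigenvalue has non-negative real part, so the system is not asymptotically stable.

-1, 1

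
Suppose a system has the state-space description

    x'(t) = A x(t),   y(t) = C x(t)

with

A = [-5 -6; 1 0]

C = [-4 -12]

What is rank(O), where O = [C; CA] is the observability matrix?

1

CA = [[8, 24]]
Observability matrix O = [C; CA] = [[-4, -12], [8, 24]]
Every row of O is a scalar multiple of row 1 = [-4, -12] (multipliers 1, -2), so the rows span a one-dimensional space.
O ≠ 0, hence rank(O) = 1.
rank(O) = 1 < n = 2, so the pair (A, C) is not completely observable.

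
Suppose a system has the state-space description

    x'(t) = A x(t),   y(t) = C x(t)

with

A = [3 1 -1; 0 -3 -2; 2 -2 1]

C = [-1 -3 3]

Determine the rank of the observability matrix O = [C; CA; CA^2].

3

CA = [[3, 2, 10]]
CA^2 = [[29, -23, 3]]
Observability matrix O = [C; CA; CA^2] = [[-1, -3, 3], [3, 2, 10], [29, -23, 3]]
det(O) = (-1)·(2·3 - 10·(-23)) - (-3)·(3·3 - 10·29) + 3·(3·(-23) - 2·29) = (-1)·236 - (-3)·(-281) + 3·(-127) = -1460 ≠ 0, so rank(O) = 3.
rank(O) = 3 = n, so the pair (A, C) is completely observable.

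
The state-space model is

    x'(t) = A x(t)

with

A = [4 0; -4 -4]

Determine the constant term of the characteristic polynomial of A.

-16

For a 2×2 matrix, det(sI - A) = s^2 - (tr A)s + det A.
tr A = 0, det A = -16.
So p(s) = s^2 - 16.
The constant term is -16.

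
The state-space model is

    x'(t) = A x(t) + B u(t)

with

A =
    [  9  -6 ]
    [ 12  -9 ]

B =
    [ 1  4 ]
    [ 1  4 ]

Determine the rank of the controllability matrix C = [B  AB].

1

AB = [[3, 12], [3, 12]]
Controllability matrix C = [B  AB] = [[1, 4, 3, 12], [1, 4, 3, 12]]
Every column of C is a scalar multiple of column 1 = [1, 1] (multipliers 1, 4, 3, 12), so the columns span a one-dimensional space.
C ≠ 0, hence rank(C) = 1.
rank(C) = 1 < n = 2, so the pair (A, B) is not completely controllable.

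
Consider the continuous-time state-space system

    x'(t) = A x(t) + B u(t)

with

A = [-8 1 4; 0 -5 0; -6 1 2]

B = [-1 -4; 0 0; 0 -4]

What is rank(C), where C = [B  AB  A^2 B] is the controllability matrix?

2

AB = [[8, 16], [0, 0], [6, 16]]
A^2B = [[-40, -64], [0, 0], [-36, -64]]
Controllability matrix C = [B  AB  A^2B] = [[-1, -4, 8, 16, -40, -64], [0, 0, 0, 0, 0, 0], [0, -4, 6, 16, -36, -64]]
Row 2 of C is identically zero, so rank(C) ≤ 2.
The 2×2 minor from rows 1, 3, columns 1, 2 is (-1)·(-4) - (-4)·0 = 4 - 0 = 4 ≠ 0, so rank(C) = 2.
rank(C) = 2 < n = 3, so the pair (A, B) is not completely controllable.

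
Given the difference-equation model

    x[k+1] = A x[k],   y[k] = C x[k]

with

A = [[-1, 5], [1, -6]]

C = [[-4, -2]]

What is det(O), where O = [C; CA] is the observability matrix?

36

CA = [[2, -8]]
Observability matrix O = [C; CA] = [[-4, -2], [2, -8]]
det(O) = (-4)·(-8) - (-2)·2 = 32 - (-4) = 36
Since det(O) ≠ 0, rank(O) = 2 and the system is completely observable.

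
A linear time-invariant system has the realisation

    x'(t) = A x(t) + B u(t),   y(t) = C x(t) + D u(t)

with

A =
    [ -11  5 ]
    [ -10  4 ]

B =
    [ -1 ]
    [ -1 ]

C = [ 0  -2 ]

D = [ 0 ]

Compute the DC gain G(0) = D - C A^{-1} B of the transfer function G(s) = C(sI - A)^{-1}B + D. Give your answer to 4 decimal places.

0.3333

G(0) = C(-A)^{-1}B + D = -C A^{-1} B + D.
det A = 6, so A^{-1} = (1/6)·adj(A) = [[2/3, -5/6], [5/3, -11/6]]
A^{-1} B = [1/6, 1/6]^T
C A^{-1} B = -1/3
G(0) = D - C A^{-1} B = 0 - (-1/3) = 1/3 ≈ 0.3333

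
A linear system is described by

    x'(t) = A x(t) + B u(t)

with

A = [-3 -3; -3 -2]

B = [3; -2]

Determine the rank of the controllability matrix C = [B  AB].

AB = [[-3], [-5]]
Controllability matrix C = [B  AB] = [[3, -3], [-2, -5]]
det(C) = 3·(-5) - (-3)·(-2) = -15 - 6 = -21 ≠ 0, so rank(C) = 2.
rank(C) = 2 = n, so the pair (A, B) is completely controllable.

2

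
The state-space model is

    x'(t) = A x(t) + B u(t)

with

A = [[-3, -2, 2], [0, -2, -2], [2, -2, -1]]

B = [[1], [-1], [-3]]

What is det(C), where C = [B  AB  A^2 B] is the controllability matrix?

-134

AB = [[-7], [8], [7]]
A^2B = [[19], [-30], [-37]]
Controllability matrix C = [B  AB  A^2B] = [[1, -7, 19], [-1, 8, -30], [-3, 7, -37]]
Expanding along the first row, det(C) = 1·(8·(-37) - (-30)·7) - (-7)·((-1)·(-37) - (-30)·(-3)) + 19·((-1)·7 - 8·(-3)) = 1·(-86) - (-7)·(-53) + 19·17 = -134
Since det(C) ≠ 0, rank(C) = 3 and the system is completely controllable.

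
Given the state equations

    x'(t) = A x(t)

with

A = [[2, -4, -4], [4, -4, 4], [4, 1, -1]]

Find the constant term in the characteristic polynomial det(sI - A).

160

Expand det(sI - A) for the 3×3 matrix.
p(s) = s^3 + 3s^2 + 22s + 160.
(Check: constant term = det(-A) = (-1)^3 det A = 160; coefficient of s^2 = -tr A = 3.)
The constant term is 160.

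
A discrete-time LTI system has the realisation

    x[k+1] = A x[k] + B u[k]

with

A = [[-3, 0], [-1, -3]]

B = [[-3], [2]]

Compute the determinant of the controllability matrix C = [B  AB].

AB = [[9], [-3]]
Controllability matrix C = [B  AB] = [[-3, 9], [2, -3]]
det(C) = (-3)·(-3) - 9·2 = 9 - 18 = -9
Since det(C) ≠ 0, rank(C) = 2 and the system is completely controllable.

-9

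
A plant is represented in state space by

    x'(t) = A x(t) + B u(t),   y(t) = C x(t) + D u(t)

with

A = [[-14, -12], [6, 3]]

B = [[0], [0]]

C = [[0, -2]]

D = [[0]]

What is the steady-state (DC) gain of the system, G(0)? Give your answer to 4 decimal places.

G(0) = C(-A)^{-1}B + D = -C A^{-1} B + D.
det A = 30, so A^{-1} = (1/30)·adj(A) = [[1/10, 2/5], [-1/5, -7/15]]
A^{-1} B = [0, 0]^T
C A^{-1} B = 0
G(0) = D - C A^{-1} B = 0 - (0) = 0

0.0000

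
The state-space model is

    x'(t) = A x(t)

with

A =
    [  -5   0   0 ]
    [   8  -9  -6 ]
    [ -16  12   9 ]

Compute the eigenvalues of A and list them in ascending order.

det(sI - A) = s^3 - (tr A)s^2 + (M11 + M22 + M33)s - det A, where Mii is the 2×2 principal minor of A obtained by deleting row i and column i.
tr A = (-5) + (-9) + 9 = -5; M11 = (-9)·9 - (-6)·12 = -81 - (-72) = -9; M22 = (-5)·9 - 0·(-16) = -45 - 0 = -45; M33 = (-5)·(-9) - 0·8 = 45 - 0 = 45; sum of minors = -9.
det A = (-5)·((-9)·9 - (-6)·12) - 0·(8·9 - (-6)·(-16)) + 0·(8·12 - (-9)·(-16)) = (-5)·(-9) - 0·(-24) + 0·(-48) = 45.
So p(s) = det(sI - A) = s^3 + 5s^2 - 9s - 45.
Rational-root test: any integer root divides -45. Testing small divisors, s = -3 works: p(-3) = -27 + 45 + 27 + (-45) = 0, so (s + 3) is a factor.
Dividing, p(s) = (s + 3)(s^2 + 2s - 15).
Factor s^2 + 2s - 15: two numbers with sum -2 and product -15 are 3 and -5, so s^2 + 2s - 15 = (s - 3)(s + 5).
Hence p(s) = (s - 3) (s + 3) (s + 5), with roots -5, -3, 3.
At least one eigenvalue has non-negative real part, so the system is not asymptotically stable.

-5, -3, 3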